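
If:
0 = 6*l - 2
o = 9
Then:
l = 1/3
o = 9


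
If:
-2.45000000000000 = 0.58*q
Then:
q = -4.22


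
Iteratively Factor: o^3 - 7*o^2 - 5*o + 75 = (o - 5)*(o^2 - 2*o - 15) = (o - 5)*(o + 3)*(o - 5)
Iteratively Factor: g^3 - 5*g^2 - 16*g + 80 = (g - 5)*(g^2 - 16) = (g - 5)*(g + 4)*(g - 4)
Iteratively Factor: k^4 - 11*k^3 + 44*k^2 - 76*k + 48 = (k - 2)*(k^3 - 9*k^2 + 26*k - 24) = (k - 2)^2*(k^2 - 7*k + 12) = (k - 3)*(k - 2)^2*(k - 4)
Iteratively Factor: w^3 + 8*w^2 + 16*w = (w)*(w^2 + 8*w + 16) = w*(w + 4)*(w + 4)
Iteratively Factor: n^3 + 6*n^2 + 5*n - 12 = (n + 3)*(n^2 + 3*n - 4) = (n - 1)*(n + 3)*(n + 4)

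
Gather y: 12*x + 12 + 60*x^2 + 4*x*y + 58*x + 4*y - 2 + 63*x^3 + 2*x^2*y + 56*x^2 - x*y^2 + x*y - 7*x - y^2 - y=63*x^3 + 116*x^2 + 63*x + y^2*(-x - 1) + y*(2*x^2 + 5*x + 3) + 10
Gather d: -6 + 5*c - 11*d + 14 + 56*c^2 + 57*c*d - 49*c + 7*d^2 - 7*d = 56*c^2 - 44*c + 7*d^2 + d*(57*c - 18) + 8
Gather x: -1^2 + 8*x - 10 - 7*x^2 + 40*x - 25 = -7*x^2 + 48*x - 36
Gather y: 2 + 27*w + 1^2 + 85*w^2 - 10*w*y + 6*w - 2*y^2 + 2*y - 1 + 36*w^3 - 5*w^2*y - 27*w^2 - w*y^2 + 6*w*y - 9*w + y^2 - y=36*w^3 + 58*w^2 + 24*w + y^2*(-w - 1) + y*(-5*w^2 - 4*w + 1) + 2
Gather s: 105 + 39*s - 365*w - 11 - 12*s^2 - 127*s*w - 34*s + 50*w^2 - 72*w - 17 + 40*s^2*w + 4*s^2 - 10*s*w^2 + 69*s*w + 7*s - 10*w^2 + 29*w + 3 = s^2*(40*w - 8) + s*(-10*w^2 - 58*w + 12) + 40*w^2 - 408*w + 80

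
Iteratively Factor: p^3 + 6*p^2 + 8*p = (p + 4)*(p^2 + 2*p) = p*(p + 4)*(p + 2)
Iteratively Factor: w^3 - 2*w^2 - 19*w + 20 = (w + 4)*(w^2 - 6*w + 5) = (w - 5)*(w + 4)*(w - 1)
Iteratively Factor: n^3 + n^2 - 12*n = (n - 3)*(n^2 + 4*n) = (n - 3)*(n + 4)*(n)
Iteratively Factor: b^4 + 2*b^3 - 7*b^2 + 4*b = (b + 4)*(b^3 - 2*b^2 + b) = b*(b + 4)*(b^2 - 2*b + 1) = b*(b - 1)*(b + 4)*(b - 1)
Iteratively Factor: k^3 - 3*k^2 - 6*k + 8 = (k + 2)*(k^2 - 5*k + 4) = (k - 4)*(k + 2)*(k - 1)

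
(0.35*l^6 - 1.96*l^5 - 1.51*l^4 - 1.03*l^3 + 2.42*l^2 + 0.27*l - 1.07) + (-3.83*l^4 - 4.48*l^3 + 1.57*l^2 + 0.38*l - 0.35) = 0.35*l^6 - 1.96*l^5 - 5.34*l^4 - 5.51*l^3 + 3.99*l^2 + 0.65*l - 1.42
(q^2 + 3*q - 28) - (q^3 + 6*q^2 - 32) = -q^3 - 5*q^2 + 3*q + 4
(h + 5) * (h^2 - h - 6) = h^3 + 4*h^2 - 11*h - 30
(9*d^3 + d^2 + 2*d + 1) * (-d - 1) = -9*d^4 - 10*d^3 - 3*d^2 - 3*d - 1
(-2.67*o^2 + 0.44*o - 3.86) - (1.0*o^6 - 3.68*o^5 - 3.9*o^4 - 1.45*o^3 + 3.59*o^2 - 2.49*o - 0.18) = -1.0*o^6 + 3.68*o^5 + 3.9*o^4 + 1.45*o^3 - 6.26*o^2 + 2.93*o - 3.68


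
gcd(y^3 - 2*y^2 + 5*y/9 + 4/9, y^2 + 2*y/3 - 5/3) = y - 1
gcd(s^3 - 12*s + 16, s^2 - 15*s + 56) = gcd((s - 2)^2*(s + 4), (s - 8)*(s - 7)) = 1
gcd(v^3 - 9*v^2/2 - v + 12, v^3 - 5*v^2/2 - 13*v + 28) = v^2 - 6*v + 8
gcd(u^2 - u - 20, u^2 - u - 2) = 1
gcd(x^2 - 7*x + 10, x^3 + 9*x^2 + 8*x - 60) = x - 2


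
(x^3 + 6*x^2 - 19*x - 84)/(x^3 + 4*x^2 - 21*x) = (x^2 - x - 12)/(x*(x - 3))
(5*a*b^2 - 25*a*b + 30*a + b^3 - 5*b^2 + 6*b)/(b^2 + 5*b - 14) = (5*a*b - 15*a + b^2 - 3*b)/(b + 7)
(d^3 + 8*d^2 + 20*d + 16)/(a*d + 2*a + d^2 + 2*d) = (d^2 + 6*d + 8)/(a + d)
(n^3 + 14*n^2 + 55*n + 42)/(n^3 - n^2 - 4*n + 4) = (n^3 + 14*n^2 + 55*n + 42)/(n^3 - n^2 - 4*n + 4)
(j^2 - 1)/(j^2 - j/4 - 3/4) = 4*(j + 1)/(4*j + 3)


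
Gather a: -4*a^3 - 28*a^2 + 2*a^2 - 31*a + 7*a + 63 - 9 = -4*a^3 - 26*a^2 - 24*a + 54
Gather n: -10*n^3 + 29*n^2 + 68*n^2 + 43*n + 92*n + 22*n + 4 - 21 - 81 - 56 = -10*n^3 + 97*n^2 + 157*n - 154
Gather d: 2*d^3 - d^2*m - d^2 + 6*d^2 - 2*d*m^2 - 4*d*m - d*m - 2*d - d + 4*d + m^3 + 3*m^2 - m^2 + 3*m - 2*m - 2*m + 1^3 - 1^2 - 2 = 2*d^3 + d^2*(5 - m) + d*(-2*m^2 - 5*m + 1) + m^3 + 2*m^2 - m - 2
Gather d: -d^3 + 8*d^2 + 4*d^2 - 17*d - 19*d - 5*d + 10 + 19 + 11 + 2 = -d^3 + 12*d^2 - 41*d + 42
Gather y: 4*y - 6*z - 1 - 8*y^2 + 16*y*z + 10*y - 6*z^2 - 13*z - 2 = -8*y^2 + y*(16*z + 14) - 6*z^2 - 19*z - 3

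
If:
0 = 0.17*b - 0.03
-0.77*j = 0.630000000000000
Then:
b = 0.18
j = -0.82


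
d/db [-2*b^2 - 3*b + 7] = -4*b - 3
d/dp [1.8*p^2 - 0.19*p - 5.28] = 3.6*p - 0.19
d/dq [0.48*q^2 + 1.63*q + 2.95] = 0.96*q + 1.63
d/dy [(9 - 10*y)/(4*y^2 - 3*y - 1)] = (40*y^2 - 72*y + 37)/(16*y^4 - 24*y^3 + y^2 + 6*y + 1)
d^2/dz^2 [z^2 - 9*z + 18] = 2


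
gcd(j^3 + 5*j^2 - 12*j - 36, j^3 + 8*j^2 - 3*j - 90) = j^2 + 3*j - 18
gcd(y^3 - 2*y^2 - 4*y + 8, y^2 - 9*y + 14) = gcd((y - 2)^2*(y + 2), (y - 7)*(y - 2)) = y - 2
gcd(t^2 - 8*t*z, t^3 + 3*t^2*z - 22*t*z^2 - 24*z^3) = 1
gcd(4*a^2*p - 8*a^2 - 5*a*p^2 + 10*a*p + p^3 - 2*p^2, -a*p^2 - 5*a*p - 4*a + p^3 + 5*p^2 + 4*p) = -a + p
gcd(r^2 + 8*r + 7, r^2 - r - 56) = r + 7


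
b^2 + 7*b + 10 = (b + 2)*(b + 5)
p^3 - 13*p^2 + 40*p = p*(p - 8)*(p - 5)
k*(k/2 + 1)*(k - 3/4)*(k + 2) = k^4/2 + 13*k^3/8 + k^2/2 - 3*k/2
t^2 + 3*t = t*(t + 3)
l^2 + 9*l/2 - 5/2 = (l - 1/2)*(l + 5)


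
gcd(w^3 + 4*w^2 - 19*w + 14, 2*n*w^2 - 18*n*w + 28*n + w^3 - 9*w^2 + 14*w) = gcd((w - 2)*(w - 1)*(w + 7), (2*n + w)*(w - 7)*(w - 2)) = w - 2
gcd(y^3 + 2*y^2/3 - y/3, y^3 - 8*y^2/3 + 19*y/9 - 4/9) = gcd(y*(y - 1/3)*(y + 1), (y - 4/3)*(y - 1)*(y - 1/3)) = y - 1/3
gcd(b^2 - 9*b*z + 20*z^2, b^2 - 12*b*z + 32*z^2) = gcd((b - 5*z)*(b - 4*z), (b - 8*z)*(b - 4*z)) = -b + 4*z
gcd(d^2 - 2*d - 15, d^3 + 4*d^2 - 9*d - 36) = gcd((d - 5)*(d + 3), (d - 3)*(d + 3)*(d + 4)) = d + 3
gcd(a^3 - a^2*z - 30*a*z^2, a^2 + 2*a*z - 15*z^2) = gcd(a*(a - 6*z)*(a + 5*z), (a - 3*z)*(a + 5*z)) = a + 5*z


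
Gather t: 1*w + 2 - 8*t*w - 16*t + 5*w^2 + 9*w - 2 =t*(-8*w - 16) + 5*w^2 + 10*w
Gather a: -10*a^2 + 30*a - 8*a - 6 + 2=-10*a^2 + 22*a - 4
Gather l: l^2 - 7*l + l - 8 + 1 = l^2 - 6*l - 7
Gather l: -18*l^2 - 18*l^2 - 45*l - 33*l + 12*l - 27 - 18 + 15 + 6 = -36*l^2 - 66*l - 24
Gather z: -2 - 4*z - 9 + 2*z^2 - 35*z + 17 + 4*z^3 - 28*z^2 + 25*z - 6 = 4*z^3 - 26*z^2 - 14*z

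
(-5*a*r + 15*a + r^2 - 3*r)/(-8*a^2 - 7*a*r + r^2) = (5*a*r - 15*a - r^2 + 3*r)/(8*a^2 + 7*a*r - r^2)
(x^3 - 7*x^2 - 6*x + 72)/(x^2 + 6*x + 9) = (x^2 - 10*x + 24)/(x + 3)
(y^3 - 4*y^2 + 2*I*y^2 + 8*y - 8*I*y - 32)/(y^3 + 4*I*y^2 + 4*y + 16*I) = (y - 4)/(y + 2*I)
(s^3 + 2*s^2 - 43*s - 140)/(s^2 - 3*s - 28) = s + 5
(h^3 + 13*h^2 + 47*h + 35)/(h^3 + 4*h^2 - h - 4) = (h^2 + 12*h + 35)/(h^2 + 3*h - 4)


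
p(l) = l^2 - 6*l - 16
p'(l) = 2*l - 6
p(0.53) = -18.90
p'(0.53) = -4.94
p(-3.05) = 11.60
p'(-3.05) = -12.10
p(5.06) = -20.76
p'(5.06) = 4.12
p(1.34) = -22.24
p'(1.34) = -3.32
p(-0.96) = -9.32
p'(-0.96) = -7.92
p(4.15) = -23.68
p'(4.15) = 2.30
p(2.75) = -24.94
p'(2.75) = -0.50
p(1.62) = -23.10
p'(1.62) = -2.76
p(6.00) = -16.00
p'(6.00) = 6.00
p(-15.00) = 299.00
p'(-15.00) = -36.00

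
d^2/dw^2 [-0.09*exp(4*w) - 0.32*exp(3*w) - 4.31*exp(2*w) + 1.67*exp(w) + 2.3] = (-1.44*exp(3*w) - 2.88*exp(2*w) - 17.24*exp(w) + 1.67)*exp(w)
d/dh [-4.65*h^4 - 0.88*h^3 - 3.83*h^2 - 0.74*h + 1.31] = -18.6*h^3 - 2.64*h^2 - 7.66*h - 0.74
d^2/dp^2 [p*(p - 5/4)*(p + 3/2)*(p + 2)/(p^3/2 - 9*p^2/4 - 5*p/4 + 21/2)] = 63*(16*p^3 - 108*p^2 + 198*p - 51)/(8*p^6 - 156*p^5 + 1266*p^4 - 5473*p^3 + 13293*p^2 - 17199*p + 9261)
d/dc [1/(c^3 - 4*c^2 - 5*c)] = (-3*c^2 + 8*c + 5)/(c^2*(-c^2 + 4*c + 5)^2)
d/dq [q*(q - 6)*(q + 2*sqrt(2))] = 3*q^2 - 12*q + 4*sqrt(2)*q - 12*sqrt(2)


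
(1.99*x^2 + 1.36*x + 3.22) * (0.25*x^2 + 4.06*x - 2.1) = 0.4975*x^4 + 8.4194*x^3 + 2.1476*x^2 + 10.2172*x - 6.762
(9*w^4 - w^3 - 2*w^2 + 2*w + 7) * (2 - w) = -9*w^5 + 19*w^4 - 6*w^2 - 3*w + 14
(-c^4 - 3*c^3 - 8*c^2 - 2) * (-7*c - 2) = 7*c^5 + 23*c^4 + 62*c^3 + 16*c^2 + 14*c + 4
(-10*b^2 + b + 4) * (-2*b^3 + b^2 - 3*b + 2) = 20*b^5 - 12*b^4 + 23*b^3 - 19*b^2 - 10*b + 8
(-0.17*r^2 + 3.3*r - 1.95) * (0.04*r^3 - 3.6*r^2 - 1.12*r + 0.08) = -0.0068*r^5 + 0.744*r^4 - 11.7676*r^3 + 3.3104*r^2 + 2.448*r - 0.156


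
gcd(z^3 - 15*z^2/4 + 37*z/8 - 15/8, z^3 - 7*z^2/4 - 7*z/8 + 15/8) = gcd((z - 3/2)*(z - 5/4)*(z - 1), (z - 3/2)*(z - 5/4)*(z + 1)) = z^2 - 11*z/4 + 15/8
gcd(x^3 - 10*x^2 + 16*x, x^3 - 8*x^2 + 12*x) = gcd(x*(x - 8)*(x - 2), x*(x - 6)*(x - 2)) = x^2 - 2*x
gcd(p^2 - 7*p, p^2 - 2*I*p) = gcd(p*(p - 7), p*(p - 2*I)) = p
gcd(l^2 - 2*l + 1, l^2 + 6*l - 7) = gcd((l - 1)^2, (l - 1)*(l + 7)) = l - 1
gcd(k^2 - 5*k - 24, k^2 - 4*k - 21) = k + 3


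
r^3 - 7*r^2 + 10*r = r*(r - 5)*(r - 2)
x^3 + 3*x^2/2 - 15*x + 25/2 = (x - 5/2)*(x - 1)*(x + 5)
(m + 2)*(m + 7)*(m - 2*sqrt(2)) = m^3 - 2*sqrt(2)*m^2 + 9*m^2 - 18*sqrt(2)*m + 14*m - 28*sqrt(2)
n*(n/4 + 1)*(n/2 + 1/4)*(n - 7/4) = n^4/8 + 11*n^3/32 - 47*n^2/64 - 7*n/16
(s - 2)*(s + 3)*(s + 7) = s^3 + 8*s^2 + s - 42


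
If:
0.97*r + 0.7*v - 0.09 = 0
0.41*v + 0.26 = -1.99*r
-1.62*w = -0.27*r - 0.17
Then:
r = -0.22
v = 0.43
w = 0.07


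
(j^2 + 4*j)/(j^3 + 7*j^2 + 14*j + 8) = j/(j^2 + 3*j + 2)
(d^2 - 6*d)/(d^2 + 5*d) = (d - 6)/(d + 5)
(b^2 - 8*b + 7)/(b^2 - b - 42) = (b - 1)/(b + 6)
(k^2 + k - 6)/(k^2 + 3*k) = (k - 2)/k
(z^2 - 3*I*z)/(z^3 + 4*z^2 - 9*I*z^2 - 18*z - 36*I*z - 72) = z/(z^2 + z*(4 - 6*I) - 24*I)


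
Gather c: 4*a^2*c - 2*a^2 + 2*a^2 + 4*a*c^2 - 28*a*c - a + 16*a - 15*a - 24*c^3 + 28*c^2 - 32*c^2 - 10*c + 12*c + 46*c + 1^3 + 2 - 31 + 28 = -24*c^3 + c^2*(4*a - 4) + c*(4*a^2 - 28*a + 48)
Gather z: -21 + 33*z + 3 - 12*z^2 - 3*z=-12*z^2 + 30*z - 18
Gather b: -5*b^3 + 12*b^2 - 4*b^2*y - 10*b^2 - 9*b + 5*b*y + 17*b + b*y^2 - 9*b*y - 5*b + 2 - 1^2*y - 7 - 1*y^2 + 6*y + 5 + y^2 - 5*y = -5*b^3 + b^2*(2 - 4*y) + b*(y^2 - 4*y + 3)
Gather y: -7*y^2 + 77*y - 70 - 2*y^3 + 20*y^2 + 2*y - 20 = -2*y^3 + 13*y^2 + 79*y - 90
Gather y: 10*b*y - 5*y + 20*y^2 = 20*y^2 + y*(10*b - 5)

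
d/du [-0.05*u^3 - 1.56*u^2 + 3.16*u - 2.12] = -0.15*u^2 - 3.12*u + 3.16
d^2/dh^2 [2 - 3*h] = 0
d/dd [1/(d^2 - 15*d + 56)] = (15 - 2*d)/(d^2 - 15*d + 56)^2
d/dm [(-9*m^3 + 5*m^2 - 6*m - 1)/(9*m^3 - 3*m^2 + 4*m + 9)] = 2*(-9*m^4 + 18*m^3 - 107*m^2 + 42*m - 25)/(81*m^6 - 54*m^5 + 81*m^4 + 138*m^3 - 38*m^2 + 72*m + 81)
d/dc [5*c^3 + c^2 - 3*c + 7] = 15*c^2 + 2*c - 3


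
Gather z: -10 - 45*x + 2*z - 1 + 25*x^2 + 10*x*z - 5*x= 25*x^2 - 50*x + z*(10*x + 2) - 11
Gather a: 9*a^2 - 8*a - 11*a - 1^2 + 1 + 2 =9*a^2 - 19*a + 2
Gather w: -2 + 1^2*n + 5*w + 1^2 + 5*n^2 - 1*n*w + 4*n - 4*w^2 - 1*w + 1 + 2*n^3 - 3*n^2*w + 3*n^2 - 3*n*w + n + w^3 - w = 2*n^3 + 8*n^2 + 6*n + w^3 - 4*w^2 + w*(-3*n^2 - 4*n + 3)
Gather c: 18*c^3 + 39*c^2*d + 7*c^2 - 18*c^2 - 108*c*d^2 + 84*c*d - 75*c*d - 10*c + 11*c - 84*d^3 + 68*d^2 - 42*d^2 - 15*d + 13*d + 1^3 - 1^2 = 18*c^3 + c^2*(39*d - 11) + c*(-108*d^2 + 9*d + 1) - 84*d^3 + 26*d^2 - 2*d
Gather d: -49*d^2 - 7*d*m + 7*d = -49*d^2 + d*(7 - 7*m)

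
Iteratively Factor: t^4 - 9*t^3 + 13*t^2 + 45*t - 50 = (t - 5)*(t^3 - 4*t^2 - 7*t + 10) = (t - 5)*(t + 2)*(t^2 - 6*t + 5) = (t - 5)^2*(t + 2)*(t - 1)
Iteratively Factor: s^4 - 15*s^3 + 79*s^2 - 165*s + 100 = (s - 4)*(s^3 - 11*s^2 + 35*s - 25) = (s - 4)*(s - 1)*(s^2 - 10*s + 25) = (s - 5)*(s - 4)*(s - 1)*(s - 5)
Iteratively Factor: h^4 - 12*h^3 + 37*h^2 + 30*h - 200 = (h - 5)*(h^3 - 7*h^2 + 2*h + 40) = (h - 5)*(h + 2)*(h^2 - 9*h + 20) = (h - 5)*(h - 4)*(h + 2)*(h - 5)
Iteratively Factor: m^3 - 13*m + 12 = (m - 1)*(m^2 + m - 12) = (m - 1)*(m + 4)*(m - 3)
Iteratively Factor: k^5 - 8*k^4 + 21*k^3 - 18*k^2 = (k - 3)*(k^4 - 5*k^3 + 6*k^2) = k*(k - 3)*(k^3 - 5*k^2 + 6*k) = k*(k - 3)^2*(k^2 - 2*k) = k*(k - 3)^2*(k - 2)*(k)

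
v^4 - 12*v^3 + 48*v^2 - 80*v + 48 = (v - 6)*(v - 2)^3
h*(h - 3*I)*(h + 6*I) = h^3 + 3*I*h^2 + 18*h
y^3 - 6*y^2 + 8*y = y*(y - 4)*(y - 2)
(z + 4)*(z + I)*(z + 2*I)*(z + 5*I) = z^4 + 4*z^3 + 8*I*z^3 - 17*z^2 + 32*I*z^2 - 68*z - 10*I*z - 40*I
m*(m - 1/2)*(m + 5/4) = m^3 + 3*m^2/4 - 5*m/8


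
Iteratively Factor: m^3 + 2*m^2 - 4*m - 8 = (m - 2)*(m^2 + 4*m + 4) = (m - 2)*(m + 2)*(m + 2)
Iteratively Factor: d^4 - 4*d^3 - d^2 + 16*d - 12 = (d - 1)*(d^3 - 3*d^2 - 4*d + 12) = (d - 1)*(d + 2)*(d^2 - 5*d + 6) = (d - 3)*(d - 1)*(d + 2)*(d - 2)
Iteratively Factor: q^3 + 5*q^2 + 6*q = (q + 2)*(q^2 + 3*q) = (q + 2)*(q + 3)*(q)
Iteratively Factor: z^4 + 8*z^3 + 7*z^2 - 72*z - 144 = (z + 4)*(z^3 + 4*z^2 - 9*z - 36) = (z + 3)*(z + 4)*(z^2 + z - 12) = (z + 3)*(z + 4)^2*(z - 3)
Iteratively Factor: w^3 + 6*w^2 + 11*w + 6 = (w + 2)*(w^2 + 4*w + 3) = (w + 1)*(w + 2)*(w + 3)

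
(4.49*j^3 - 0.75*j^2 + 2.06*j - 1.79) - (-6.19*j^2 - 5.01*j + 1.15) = 4.49*j^3 + 5.44*j^2 + 7.07*j - 2.94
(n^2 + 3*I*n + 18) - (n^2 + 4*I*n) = -I*n + 18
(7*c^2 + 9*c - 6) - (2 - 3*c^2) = 10*c^2 + 9*c - 8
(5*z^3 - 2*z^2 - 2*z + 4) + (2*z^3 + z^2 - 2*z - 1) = 7*z^3 - z^2 - 4*z + 3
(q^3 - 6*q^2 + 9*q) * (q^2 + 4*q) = q^5 - 2*q^4 - 15*q^3 + 36*q^2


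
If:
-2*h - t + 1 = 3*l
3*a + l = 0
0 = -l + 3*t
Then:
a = -t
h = 1/2 - 5*t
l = 3*t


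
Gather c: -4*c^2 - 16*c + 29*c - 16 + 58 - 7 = -4*c^2 + 13*c + 35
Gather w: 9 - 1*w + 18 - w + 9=36 - 2*w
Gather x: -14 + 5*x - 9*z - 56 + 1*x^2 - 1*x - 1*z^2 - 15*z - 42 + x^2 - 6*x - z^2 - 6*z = 2*x^2 - 2*x - 2*z^2 - 30*z - 112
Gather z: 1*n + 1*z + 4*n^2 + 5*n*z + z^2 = 4*n^2 + n + z^2 + z*(5*n + 1)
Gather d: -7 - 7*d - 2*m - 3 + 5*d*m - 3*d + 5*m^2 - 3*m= d*(5*m - 10) + 5*m^2 - 5*m - 10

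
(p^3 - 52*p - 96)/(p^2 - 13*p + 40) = (p^2 + 8*p + 12)/(p - 5)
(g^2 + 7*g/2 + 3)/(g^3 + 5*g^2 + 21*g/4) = 2*(g + 2)/(g*(2*g + 7))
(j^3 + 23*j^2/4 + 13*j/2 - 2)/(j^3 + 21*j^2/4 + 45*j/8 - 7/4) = 2*(j + 4)/(2*j + 7)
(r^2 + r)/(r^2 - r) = (r + 1)/(r - 1)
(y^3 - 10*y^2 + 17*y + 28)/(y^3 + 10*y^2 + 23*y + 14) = (y^2 - 11*y + 28)/(y^2 + 9*y + 14)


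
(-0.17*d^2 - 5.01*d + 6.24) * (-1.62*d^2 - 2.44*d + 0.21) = 0.2754*d^4 + 8.531*d^3 + 2.0799*d^2 - 16.2777*d + 1.3104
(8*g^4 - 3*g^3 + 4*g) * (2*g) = 16*g^5 - 6*g^4 + 8*g^2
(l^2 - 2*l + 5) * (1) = l^2 - 2*l + 5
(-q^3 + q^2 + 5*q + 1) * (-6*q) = 6*q^4 - 6*q^3 - 30*q^2 - 6*q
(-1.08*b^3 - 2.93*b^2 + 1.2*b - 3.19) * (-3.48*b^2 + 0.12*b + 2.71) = 3.7584*b^5 + 10.0668*b^4 - 7.4544*b^3 + 3.3049*b^2 + 2.8692*b - 8.6449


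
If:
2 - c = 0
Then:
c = 2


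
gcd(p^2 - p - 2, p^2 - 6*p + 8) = p - 2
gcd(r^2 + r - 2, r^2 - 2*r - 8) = r + 2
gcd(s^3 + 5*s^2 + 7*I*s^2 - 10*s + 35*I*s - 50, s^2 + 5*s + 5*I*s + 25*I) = s^2 + s*(5 + 5*I) + 25*I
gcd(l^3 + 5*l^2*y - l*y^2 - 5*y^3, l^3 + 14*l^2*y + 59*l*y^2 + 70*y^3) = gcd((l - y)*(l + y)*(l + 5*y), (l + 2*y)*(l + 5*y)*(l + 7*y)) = l + 5*y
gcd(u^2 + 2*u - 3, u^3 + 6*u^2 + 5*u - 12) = u^2 + 2*u - 3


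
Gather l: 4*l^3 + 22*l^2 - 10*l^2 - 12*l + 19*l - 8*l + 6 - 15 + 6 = 4*l^3 + 12*l^2 - l - 3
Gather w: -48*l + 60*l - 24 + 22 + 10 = 12*l + 8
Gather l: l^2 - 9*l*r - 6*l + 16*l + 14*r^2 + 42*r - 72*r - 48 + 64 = l^2 + l*(10 - 9*r) + 14*r^2 - 30*r + 16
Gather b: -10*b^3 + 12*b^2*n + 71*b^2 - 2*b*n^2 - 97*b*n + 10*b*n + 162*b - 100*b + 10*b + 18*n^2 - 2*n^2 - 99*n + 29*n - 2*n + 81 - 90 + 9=-10*b^3 + b^2*(12*n + 71) + b*(-2*n^2 - 87*n + 72) + 16*n^2 - 72*n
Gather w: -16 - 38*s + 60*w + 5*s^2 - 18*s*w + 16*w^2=5*s^2 - 38*s + 16*w^2 + w*(60 - 18*s) - 16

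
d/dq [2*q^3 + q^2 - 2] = 2*q*(3*q + 1)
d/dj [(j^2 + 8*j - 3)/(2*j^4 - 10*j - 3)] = 2*((-j - 4)*(-2*j^4 + 10*j + 3) - (4*j^3 - 5)*(j^2 + 8*j - 3))/(-2*j^4 + 10*j + 3)^2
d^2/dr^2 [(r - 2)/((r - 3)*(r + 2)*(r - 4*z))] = 2*((r - 3)^2*(r - 2)*(r + 2)^2 + (r - 3)^2*(r - 2)*(r + 2)*(r - 4*z) + (r - 3)^2*(r - 2)*(r - 4*z)^2 - (r - 3)^2*(r + 2)^2*(r - 4*z) - (r - 3)^2*(r + 2)*(r - 4*z)^2 + (r - 3)*(r - 2)*(r + 2)^2*(r - 4*z) + (r - 3)*(r - 2)*(r + 2)*(r - 4*z)^2 - (r - 3)*(r + 2)^2*(r - 4*z)^2 + (r - 2)*(r + 2)^2*(r - 4*z)^2)/((r - 3)^3*(r + 2)^3*(r - 4*z)^3)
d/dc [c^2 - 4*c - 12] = 2*c - 4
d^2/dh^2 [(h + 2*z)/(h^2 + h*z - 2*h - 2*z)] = 2*((h + 2*z)*(2*h + z - 2)^2 + (-3*h - 3*z + 2)*(h^2 + h*z - 2*h - 2*z))/(h^2 + h*z - 2*h - 2*z)^3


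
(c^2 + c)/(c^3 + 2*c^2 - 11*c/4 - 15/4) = 4*c/(4*c^2 + 4*c - 15)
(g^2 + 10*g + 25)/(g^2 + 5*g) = (g + 5)/g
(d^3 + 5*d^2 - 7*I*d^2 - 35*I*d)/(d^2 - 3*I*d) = (d^2 + d*(5 - 7*I) - 35*I)/(d - 3*I)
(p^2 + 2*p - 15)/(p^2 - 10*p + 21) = (p + 5)/(p - 7)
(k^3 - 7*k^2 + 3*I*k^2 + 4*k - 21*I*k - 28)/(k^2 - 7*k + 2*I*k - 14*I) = (k^2 + 3*I*k + 4)/(k + 2*I)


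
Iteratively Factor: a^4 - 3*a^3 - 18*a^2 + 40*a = (a + 4)*(a^3 - 7*a^2 + 10*a) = (a - 2)*(a + 4)*(a^2 - 5*a) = (a - 5)*(a - 2)*(a + 4)*(a)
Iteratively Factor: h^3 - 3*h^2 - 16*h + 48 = (h + 4)*(h^2 - 7*h + 12) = (h - 4)*(h + 4)*(h - 3)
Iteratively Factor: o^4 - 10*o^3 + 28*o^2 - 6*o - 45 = (o - 3)*(o^3 - 7*o^2 + 7*o + 15) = (o - 3)^2*(o^2 - 4*o - 5) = (o - 5)*(o - 3)^2*(o + 1)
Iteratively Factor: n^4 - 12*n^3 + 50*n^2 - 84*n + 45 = (n - 5)*(n^3 - 7*n^2 + 15*n - 9) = (n - 5)*(n - 1)*(n^2 - 6*n + 9) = (n - 5)*(n - 3)*(n - 1)*(n - 3)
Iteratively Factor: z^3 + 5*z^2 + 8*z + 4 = (z + 1)*(z^2 + 4*z + 4) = (z + 1)*(z + 2)*(z + 2)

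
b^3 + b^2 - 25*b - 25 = (b - 5)*(b + 1)*(b + 5)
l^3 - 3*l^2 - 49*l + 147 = (l - 7)*(l - 3)*(l + 7)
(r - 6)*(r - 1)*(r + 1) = r^3 - 6*r^2 - r + 6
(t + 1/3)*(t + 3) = t^2 + 10*t/3 + 1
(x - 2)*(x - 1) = x^2 - 3*x + 2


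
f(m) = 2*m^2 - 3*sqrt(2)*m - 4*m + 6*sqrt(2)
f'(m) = 4*m - 3*sqrt(2) - 4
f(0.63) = 4.09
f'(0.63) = -5.72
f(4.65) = 13.40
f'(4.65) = 10.36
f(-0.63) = 14.47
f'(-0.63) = -10.76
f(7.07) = 50.18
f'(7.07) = 20.04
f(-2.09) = 34.45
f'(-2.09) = -16.60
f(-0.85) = 16.94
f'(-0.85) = -11.64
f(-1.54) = 25.92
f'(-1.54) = -14.40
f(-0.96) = 18.24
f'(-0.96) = -12.08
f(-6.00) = 129.94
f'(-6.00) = -32.24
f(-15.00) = 582.12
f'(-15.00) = -68.24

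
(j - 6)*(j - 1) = j^2 - 7*j + 6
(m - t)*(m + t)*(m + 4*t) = m^3 + 4*m^2*t - m*t^2 - 4*t^3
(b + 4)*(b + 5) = b^2 + 9*b + 20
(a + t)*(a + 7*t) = a^2 + 8*a*t + 7*t^2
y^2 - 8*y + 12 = (y - 6)*(y - 2)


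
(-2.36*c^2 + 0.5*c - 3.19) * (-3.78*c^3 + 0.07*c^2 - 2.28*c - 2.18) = 8.9208*c^5 - 2.0552*c^4 + 17.474*c^3 + 3.7815*c^2 + 6.1832*c + 6.9542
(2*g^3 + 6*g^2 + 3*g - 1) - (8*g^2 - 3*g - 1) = 2*g^3 - 2*g^2 + 6*g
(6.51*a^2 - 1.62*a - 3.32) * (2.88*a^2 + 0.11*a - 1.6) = 18.7488*a^4 - 3.9495*a^3 - 20.1558*a^2 + 2.2268*a + 5.312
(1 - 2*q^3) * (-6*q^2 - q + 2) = 12*q^5 + 2*q^4 - 4*q^3 - 6*q^2 - q + 2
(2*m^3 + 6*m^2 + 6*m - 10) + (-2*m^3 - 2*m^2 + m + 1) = 4*m^2 + 7*m - 9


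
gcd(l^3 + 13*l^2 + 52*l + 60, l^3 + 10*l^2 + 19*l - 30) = l^2 + 11*l + 30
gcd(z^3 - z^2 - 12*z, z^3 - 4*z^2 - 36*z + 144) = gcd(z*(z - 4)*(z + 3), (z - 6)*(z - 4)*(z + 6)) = z - 4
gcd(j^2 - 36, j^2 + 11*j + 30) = j + 6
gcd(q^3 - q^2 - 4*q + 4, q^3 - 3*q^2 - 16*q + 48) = 1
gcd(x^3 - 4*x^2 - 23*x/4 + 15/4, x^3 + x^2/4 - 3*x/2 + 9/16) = x^2 + x - 3/4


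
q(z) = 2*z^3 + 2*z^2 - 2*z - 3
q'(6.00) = 238.00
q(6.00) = 489.00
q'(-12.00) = 814.00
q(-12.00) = -3147.00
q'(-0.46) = -2.57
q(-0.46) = -1.85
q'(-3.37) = 52.66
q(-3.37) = -50.09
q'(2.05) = 31.42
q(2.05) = 18.54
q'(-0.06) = -2.22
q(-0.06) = -2.87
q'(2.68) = 51.81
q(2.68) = 44.50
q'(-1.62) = 7.27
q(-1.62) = -3.01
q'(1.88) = 26.73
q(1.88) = 13.60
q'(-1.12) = 1.05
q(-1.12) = -1.06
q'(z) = 6*z^2 + 4*z - 2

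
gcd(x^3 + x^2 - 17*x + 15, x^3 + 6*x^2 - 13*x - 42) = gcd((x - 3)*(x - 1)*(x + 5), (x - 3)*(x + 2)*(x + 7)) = x - 3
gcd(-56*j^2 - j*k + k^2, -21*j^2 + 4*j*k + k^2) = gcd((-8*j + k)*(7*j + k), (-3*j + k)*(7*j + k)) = 7*j + k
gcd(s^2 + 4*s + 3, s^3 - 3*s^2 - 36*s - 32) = s + 1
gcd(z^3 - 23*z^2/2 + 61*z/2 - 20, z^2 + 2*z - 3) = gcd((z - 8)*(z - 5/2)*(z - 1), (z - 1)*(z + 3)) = z - 1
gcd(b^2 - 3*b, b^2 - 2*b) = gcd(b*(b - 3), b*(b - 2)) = b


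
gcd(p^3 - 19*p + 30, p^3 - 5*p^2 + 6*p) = p^2 - 5*p + 6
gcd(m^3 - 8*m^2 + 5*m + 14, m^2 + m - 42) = 1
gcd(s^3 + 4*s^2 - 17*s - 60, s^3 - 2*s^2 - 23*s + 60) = s^2 + s - 20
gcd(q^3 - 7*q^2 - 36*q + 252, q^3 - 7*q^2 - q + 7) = q - 7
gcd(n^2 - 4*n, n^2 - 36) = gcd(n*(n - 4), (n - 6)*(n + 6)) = 1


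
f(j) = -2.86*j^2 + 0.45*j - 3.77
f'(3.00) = -16.71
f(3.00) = -28.16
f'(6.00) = -33.87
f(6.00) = -104.03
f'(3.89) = -21.80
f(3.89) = -45.30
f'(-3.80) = 22.19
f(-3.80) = -46.78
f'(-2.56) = 15.09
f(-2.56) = -23.67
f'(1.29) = -6.93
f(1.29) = -7.95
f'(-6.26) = 36.26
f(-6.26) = -118.66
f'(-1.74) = 10.40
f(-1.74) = -13.21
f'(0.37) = -1.67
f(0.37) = -4.00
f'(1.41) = -7.62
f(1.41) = -8.82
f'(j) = 0.45 - 5.72*j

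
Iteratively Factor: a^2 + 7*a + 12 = (a + 4)*(a + 3)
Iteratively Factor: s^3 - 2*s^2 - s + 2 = (s + 1)*(s^2 - 3*s + 2) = (s - 2)*(s + 1)*(s - 1)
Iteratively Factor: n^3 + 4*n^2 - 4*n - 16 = (n + 2)*(n^2 + 2*n - 8) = (n - 2)*(n + 2)*(n + 4)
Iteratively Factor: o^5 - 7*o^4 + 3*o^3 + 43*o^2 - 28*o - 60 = (o - 2)*(o^4 - 5*o^3 - 7*o^2 + 29*o + 30) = (o - 5)*(o - 2)*(o^3 - 7*o - 6) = (o - 5)*(o - 2)*(o + 1)*(o^2 - o - 6) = (o - 5)*(o - 2)*(o + 1)*(o + 2)*(o - 3)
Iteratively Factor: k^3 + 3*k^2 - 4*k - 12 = (k + 3)*(k^2 - 4) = (k - 2)*(k + 3)*(k + 2)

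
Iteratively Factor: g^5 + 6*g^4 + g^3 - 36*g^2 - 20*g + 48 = (g - 2)*(g^4 + 8*g^3 + 17*g^2 - 2*g - 24) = (g - 2)*(g - 1)*(g^3 + 9*g^2 + 26*g + 24) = (g - 2)*(g - 1)*(g + 4)*(g^2 + 5*g + 6) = (g - 2)*(g - 1)*(g + 2)*(g + 4)*(g + 3)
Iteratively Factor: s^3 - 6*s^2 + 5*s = (s - 5)*(s^2 - s) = (s - 5)*(s - 1)*(s)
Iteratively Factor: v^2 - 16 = (v - 4)*(v + 4)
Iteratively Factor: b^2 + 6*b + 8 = (b + 2)*(b + 4)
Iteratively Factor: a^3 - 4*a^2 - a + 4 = (a - 1)*(a^2 - 3*a - 4) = (a - 1)*(a + 1)*(a - 4)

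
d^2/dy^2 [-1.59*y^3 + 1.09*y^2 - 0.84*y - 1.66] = 2.18 - 9.54*y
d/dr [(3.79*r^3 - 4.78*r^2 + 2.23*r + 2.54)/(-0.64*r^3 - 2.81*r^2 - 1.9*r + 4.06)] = (-8.88178419700125e-16*r^5 - 13.7091*r^4 - 11.5476*r^3 + 66.3873*r^2 - 24.5388*r + 13.8798)/(0.4096*r^6 + 3.5968*r^5 + 10.3281*r^4 + 5.4812*r^3 - 19.2072*r^2 - 15.428*r + 16.4836)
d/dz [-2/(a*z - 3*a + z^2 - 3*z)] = 2*(a + 2*z - 3)/(a*z - 3*a + z^2 - 3*z)^2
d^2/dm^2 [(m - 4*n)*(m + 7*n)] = 2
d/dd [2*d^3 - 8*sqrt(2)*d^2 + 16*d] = 6*d^2 - 16*sqrt(2)*d + 16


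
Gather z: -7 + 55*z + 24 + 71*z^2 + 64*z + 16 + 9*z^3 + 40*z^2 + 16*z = 9*z^3 + 111*z^2 + 135*z + 33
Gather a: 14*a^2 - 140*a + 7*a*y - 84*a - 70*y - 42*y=14*a^2 + a*(7*y - 224) - 112*y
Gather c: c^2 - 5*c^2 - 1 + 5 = 4 - 4*c^2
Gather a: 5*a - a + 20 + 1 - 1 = 4*a + 20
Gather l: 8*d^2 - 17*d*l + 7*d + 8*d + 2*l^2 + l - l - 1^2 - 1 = 8*d^2 - 17*d*l + 15*d + 2*l^2 - 2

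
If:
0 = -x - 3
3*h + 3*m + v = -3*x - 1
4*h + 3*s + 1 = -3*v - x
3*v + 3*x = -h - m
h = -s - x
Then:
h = -113/8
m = 16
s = 137/8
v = 19/8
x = -3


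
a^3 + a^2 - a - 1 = (a - 1)*(a + 1)^2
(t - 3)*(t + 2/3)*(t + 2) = t^3 - t^2/3 - 20*t/3 - 4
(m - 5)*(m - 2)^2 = m^3 - 9*m^2 + 24*m - 20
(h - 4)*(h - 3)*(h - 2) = h^3 - 9*h^2 + 26*h - 24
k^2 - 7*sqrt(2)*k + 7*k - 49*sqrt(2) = (k + 7)*(k - 7*sqrt(2))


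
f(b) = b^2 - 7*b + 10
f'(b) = 2*b - 7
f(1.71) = 0.95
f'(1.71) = -3.58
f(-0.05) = 10.35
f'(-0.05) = -7.10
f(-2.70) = 36.19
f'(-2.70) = -12.40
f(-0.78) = 16.07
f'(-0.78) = -8.56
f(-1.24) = 20.22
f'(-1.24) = -9.48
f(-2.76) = 36.94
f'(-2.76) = -12.52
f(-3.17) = 42.24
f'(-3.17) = -13.34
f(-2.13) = 29.45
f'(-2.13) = -11.26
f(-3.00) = 40.00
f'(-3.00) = -13.00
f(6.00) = 4.00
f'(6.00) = 5.00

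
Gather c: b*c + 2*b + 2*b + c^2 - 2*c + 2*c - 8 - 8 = b*c + 4*b + c^2 - 16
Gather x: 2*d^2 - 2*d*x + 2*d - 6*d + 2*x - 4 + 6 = 2*d^2 - 4*d + x*(2 - 2*d) + 2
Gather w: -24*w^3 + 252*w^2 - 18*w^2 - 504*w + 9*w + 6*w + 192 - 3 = -24*w^3 + 234*w^2 - 489*w + 189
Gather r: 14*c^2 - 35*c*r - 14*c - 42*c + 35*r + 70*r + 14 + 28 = 14*c^2 - 56*c + r*(105 - 35*c) + 42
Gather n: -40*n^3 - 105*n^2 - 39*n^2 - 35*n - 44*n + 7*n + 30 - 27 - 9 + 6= -40*n^3 - 144*n^2 - 72*n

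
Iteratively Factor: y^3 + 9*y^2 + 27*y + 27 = (y + 3)*(y^2 + 6*y + 9) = (y + 3)^2*(y + 3)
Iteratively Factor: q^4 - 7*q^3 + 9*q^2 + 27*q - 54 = (q - 3)*(q^3 - 4*q^2 - 3*q + 18) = (q - 3)*(q + 2)*(q^2 - 6*q + 9) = (q - 3)^2*(q + 2)*(q - 3)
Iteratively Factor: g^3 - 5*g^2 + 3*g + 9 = (g - 3)*(g^2 - 2*g - 3) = (g - 3)^2*(g + 1)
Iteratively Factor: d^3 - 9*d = (d + 3)*(d^2 - 3*d) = d*(d + 3)*(d - 3)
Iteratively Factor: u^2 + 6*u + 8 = (u + 2)*(u + 4)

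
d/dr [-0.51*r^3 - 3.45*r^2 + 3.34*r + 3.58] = -1.53*r^2 - 6.9*r + 3.34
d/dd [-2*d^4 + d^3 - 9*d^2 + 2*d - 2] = -8*d^3 + 3*d^2 - 18*d + 2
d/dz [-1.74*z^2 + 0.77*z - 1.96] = 0.77 - 3.48*z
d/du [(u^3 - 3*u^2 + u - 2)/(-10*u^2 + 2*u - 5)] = (-10*u^4 + 4*u^3 - 11*u^2 - 10*u - 1)/(100*u^4 - 40*u^3 + 104*u^2 - 20*u + 25)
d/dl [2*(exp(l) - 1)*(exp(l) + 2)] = (4*exp(l) + 2)*exp(l)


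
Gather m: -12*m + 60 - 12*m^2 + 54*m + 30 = -12*m^2 + 42*m + 90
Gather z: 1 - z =1 - z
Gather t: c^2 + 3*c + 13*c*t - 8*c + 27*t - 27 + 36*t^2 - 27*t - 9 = c^2 + 13*c*t - 5*c + 36*t^2 - 36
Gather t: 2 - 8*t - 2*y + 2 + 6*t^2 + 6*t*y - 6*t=6*t^2 + t*(6*y - 14) - 2*y + 4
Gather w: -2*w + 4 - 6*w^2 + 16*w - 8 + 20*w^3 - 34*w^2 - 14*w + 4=20*w^3 - 40*w^2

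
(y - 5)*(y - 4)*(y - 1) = y^3 - 10*y^2 + 29*y - 20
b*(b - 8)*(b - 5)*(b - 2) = b^4 - 15*b^3 + 66*b^2 - 80*b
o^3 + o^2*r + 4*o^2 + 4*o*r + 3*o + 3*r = (o + 1)*(o + 3)*(o + r)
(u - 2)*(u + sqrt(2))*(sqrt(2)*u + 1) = sqrt(2)*u^3 - 2*sqrt(2)*u^2 + 3*u^2 - 6*u + sqrt(2)*u - 2*sqrt(2)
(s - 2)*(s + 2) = s^2 - 4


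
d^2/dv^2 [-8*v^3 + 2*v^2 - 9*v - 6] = 4 - 48*v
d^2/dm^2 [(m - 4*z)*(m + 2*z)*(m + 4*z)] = 6*m + 4*z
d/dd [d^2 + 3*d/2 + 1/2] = 2*d + 3/2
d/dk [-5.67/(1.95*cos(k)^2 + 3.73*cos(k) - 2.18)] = -(22.113*cos(k) + 21.1491)*sin(k)/(1.95*cos(k)^2 + 3.73*cos(k) - 2.18)^2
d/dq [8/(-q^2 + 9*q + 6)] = 8*(2*q - 9)/(-q^2 + 9*q + 6)^2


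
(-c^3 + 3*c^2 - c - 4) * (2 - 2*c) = 2*c^4 - 8*c^3 + 8*c^2 + 6*c - 8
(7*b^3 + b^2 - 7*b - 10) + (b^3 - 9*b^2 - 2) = 8*b^3 - 8*b^2 - 7*b - 12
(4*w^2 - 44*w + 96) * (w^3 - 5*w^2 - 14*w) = 4*w^5 - 64*w^4 + 260*w^3 + 136*w^2 - 1344*w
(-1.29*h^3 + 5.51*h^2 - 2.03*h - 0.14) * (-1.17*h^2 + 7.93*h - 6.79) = 1.5093*h^5 - 16.6764*h^4 + 54.8285*h^3 - 53.347*h^2 + 12.6735*h + 0.9506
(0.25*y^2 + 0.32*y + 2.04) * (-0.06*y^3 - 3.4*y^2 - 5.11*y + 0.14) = -0.015*y^5 - 0.8692*y^4 - 2.4879*y^3 - 8.5362*y^2 - 10.3796*y + 0.2856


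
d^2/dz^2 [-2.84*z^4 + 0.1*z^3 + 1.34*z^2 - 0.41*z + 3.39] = -34.08*z^2 + 0.6*z + 2.68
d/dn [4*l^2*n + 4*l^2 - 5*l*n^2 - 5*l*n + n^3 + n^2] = 4*l^2 - 10*l*n - 5*l + 3*n^2 + 2*n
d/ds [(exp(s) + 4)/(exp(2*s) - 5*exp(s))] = (-exp(2*s) - 8*exp(s) + 20)*exp(-s)/(exp(2*s) - 10*exp(s) + 25)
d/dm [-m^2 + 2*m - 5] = 2 - 2*m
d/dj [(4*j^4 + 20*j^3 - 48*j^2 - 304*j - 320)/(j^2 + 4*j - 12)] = 4*(2*j^5 + 17*j^4 - 8*j^3 - 152*j^2 + 448*j + 1232)/(j^4 + 8*j^3 - 8*j^2 - 96*j + 144)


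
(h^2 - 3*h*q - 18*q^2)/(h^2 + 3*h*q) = (h - 6*q)/h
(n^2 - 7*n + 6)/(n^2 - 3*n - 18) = (n - 1)/(n + 3)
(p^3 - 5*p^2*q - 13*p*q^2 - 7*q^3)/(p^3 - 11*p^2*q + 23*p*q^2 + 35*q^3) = (p + q)/(p - 5*q)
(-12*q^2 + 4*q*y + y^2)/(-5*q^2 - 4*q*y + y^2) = (12*q^2 - 4*q*y - y^2)/(5*q^2 + 4*q*y - y^2)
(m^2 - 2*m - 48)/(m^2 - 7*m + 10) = (m^2 - 2*m - 48)/(m^2 - 7*m + 10)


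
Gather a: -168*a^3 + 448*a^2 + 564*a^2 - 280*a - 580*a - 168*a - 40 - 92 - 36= -168*a^3 + 1012*a^2 - 1028*a - 168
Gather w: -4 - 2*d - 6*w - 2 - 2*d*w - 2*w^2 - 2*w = -2*d - 2*w^2 + w*(-2*d - 8) - 6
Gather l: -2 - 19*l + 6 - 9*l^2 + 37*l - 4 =-9*l^2 + 18*l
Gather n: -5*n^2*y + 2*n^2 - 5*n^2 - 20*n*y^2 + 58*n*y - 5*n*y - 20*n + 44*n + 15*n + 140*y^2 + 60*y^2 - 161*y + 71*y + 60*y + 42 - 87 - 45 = n^2*(-5*y - 3) + n*(-20*y^2 + 53*y + 39) + 200*y^2 - 30*y - 90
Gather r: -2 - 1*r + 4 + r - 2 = 0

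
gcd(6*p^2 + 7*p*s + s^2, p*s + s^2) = p + s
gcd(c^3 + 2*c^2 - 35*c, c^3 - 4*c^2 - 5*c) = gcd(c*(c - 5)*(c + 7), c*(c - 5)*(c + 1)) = c^2 - 5*c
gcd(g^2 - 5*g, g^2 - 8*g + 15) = g - 5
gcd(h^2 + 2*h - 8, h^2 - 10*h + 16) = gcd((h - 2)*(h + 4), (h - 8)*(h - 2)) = h - 2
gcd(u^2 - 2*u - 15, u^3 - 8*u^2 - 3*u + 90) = u^2 - 2*u - 15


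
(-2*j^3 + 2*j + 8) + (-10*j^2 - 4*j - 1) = -2*j^3 - 10*j^2 - 2*j + 7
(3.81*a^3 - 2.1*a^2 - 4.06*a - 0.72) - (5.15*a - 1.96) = 3.81*a^3 - 2.1*a^2 - 9.21*a + 1.24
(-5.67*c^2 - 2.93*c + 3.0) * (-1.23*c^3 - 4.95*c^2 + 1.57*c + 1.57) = 6.9741*c^5 + 31.6704*c^4 + 1.9116*c^3 - 28.352*c^2 + 0.1099*c + 4.71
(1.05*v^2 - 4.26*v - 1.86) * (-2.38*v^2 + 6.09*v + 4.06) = -2.499*v^4 + 16.5333*v^3 - 17.2536*v^2 - 28.623*v - 7.5516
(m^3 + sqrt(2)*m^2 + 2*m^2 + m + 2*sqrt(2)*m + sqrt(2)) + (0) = m^3 + sqrt(2)*m^2 + 2*m^2 + m + 2*sqrt(2)*m + sqrt(2)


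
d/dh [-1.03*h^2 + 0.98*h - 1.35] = 0.98 - 2.06*h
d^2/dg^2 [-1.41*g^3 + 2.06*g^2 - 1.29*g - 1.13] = 4.12 - 8.46*g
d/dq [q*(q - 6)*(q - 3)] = 3*q^2 - 18*q + 18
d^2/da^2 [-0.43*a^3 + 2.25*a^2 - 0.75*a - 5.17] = 4.5 - 2.58*a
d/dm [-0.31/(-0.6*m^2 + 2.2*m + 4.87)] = (0.682 - 0.372*m)/(-0.6*m^2 + 2.2*m + 4.87)^2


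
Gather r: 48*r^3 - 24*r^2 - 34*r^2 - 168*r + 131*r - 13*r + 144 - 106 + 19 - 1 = 48*r^3 - 58*r^2 - 50*r + 56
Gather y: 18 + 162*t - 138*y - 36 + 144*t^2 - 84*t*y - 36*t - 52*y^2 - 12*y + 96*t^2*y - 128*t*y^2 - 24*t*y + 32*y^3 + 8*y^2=144*t^2 + 126*t + 32*y^3 + y^2*(-128*t - 44) + y*(96*t^2 - 108*t - 150) - 18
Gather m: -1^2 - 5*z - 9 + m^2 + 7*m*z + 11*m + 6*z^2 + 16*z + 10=m^2 + m*(7*z + 11) + 6*z^2 + 11*z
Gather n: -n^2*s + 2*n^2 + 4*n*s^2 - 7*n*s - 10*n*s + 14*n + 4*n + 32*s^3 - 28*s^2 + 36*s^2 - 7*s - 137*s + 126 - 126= n^2*(2 - s) + n*(4*s^2 - 17*s + 18) + 32*s^3 + 8*s^2 - 144*s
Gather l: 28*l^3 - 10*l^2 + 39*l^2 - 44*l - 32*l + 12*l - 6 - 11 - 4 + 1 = 28*l^3 + 29*l^2 - 64*l - 20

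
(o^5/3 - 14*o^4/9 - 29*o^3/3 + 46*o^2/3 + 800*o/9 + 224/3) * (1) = o^5/3 - 14*o^4/9 - 29*o^3/3 + 46*o^2/3 + 800*o/9 + 224/3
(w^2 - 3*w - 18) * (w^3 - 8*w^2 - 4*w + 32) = w^5 - 11*w^4 + 2*w^3 + 188*w^2 - 24*w - 576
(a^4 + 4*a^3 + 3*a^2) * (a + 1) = a^5 + 5*a^4 + 7*a^3 + 3*a^2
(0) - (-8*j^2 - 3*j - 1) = 8*j^2 + 3*j + 1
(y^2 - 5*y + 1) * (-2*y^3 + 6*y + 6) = -2*y^5 + 10*y^4 + 4*y^3 - 24*y^2 - 24*y + 6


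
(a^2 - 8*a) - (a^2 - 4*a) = -4*a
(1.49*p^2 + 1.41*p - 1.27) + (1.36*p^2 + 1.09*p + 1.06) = 2.85*p^2 + 2.5*p - 0.21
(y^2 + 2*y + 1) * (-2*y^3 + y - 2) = -2*y^5 - 4*y^4 - y^3 - 3*y - 2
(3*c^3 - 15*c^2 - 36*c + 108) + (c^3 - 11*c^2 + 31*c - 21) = 4*c^3 - 26*c^2 - 5*c + 87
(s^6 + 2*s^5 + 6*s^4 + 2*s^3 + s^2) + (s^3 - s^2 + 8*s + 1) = s^6 + 2*s^5 + 6*s^4 + 3*s^3 + 8*s + 1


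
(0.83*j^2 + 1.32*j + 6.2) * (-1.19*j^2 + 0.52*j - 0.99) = -0.9877*j^4 - 1.1392*j^3 - 7.5133*j^2 + 1.9172*j - 6.138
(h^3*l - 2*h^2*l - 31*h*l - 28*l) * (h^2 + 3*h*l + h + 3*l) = h^5*l + 3*h^4*l^2 - h^4*l - 3*h^3*l^2 - 33*h^3*l - 99*h^2*l^2 - 59*h^2*l - 177*h*l^2 - 28*h*l - 84*l^2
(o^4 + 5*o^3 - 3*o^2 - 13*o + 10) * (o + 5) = o^5 + 10*o^4 + 22*o^3 - 28*o^2 - 55*o + 50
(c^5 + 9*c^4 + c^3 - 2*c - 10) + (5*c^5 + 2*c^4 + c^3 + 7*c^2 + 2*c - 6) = 6*c^5 + 11*c^4 + 2*c^3 + 7*c^2 - 16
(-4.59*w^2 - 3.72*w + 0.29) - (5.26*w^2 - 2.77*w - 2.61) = -9.85*w^2 - 0.95*w + 2.9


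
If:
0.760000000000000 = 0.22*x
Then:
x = 3.45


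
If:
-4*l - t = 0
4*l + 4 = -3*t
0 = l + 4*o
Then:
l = 1/2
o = -1/8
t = -2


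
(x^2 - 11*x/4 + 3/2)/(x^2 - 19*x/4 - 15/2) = (-4*x^2 + 11*x - 6)/(-4*x^2 + 19*x + 30)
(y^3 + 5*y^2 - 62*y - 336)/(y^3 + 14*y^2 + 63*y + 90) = (y^2 - y - 56)/(y^2 + 8*y + 15)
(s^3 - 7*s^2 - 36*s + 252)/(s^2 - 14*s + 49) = (s^2 - 36)/(s - 7)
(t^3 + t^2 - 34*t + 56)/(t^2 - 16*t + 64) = (t^3 + t^2 - 34*t + 56)/(t^2 - 16*t + 64)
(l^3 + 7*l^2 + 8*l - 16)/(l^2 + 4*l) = l + 3 - 4/l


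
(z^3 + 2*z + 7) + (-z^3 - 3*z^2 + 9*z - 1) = -3*z^2 + 11*z + 6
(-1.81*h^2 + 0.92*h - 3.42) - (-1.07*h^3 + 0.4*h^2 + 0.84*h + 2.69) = 1.07*h^3 - 2.21*h^2 + 0.0800000000000001*h - 6.11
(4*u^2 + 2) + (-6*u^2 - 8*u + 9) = -2*u^2 - 8*u + 11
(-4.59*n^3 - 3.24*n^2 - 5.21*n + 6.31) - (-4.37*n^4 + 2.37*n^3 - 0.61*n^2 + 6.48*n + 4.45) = 4.37*n^4 - 6.96*n^3 - 2.63*n^2 - 11.69*n + 1.86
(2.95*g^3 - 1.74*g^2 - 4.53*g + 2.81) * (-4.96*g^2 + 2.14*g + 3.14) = -14.632*g^5 + 14.9434*g^4 + 28.0082*g^3 - 29.0954*g^2 - 8.2108*g + 8.8234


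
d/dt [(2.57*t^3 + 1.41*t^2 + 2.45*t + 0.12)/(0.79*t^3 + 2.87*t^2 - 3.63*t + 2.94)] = (6.262*t^4 - 22.5292*t^3 + 10.2332*t^2 + 7.602*t + 7.6386)/(0.6241*t^6 + 4.5346*t^5 + 2.5015*t^4 - 16.191*t^3 + 30.0525*t^2 - 21.3444*t + 8.6436)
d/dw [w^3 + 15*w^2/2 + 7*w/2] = 3*w^2 + 15*w + 7/2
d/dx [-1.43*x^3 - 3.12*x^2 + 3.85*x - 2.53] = -4.29*x^2 - 6.24*x + 3.85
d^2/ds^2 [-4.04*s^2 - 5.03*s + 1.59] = -8.08000000000000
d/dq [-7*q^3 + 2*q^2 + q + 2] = -21*q^2 + 4*q + 1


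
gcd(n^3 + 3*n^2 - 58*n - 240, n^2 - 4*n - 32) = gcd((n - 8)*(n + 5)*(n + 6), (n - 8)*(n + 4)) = n - 8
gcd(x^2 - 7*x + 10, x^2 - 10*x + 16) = x - 2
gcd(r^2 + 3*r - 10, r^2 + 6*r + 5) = r + 5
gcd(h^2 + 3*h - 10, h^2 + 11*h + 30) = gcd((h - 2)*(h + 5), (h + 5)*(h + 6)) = h + 5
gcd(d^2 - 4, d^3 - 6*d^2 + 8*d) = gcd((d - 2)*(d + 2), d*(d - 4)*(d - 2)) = d - 2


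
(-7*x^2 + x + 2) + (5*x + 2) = -7*x^2 + 6*x + 4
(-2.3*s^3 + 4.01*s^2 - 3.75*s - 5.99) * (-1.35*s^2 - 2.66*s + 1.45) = 3.105*s^5 + 0.704499999999999*s^4 - 8.9391*s^3 + 23.876*s^2 + 10.4959*s - 8.6855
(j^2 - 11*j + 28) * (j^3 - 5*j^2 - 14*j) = j^5 - 16*j^4 + 69*j^3 + 14*j^2 - 392*j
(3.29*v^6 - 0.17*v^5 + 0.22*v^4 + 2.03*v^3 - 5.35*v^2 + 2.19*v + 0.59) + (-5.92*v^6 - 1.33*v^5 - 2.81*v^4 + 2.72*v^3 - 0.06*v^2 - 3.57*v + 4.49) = -2.63*v^6 - 1.5*v^5 - 2.59*v^4 + 4.75*v^3 - 5.41*v^2 - 1.38*v + 5.08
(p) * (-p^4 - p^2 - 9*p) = -p^5 - p^3 - 9*p^2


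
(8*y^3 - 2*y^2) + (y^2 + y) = 8*y^3 - y^2 + y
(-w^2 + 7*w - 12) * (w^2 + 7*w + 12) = -w^4 + 25*w^2 - 144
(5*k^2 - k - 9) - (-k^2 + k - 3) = 6*k^2 - 2*k - 6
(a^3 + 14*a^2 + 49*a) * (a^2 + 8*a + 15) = a^5 + 22*a^4 + 176*a^3 + 602*a^2 + 735*a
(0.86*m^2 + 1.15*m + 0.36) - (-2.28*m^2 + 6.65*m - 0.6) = 3.14*m^2 - 5.5*m + 0.96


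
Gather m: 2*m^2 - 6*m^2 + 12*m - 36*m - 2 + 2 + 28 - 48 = -4*m^2 - 24*m - 20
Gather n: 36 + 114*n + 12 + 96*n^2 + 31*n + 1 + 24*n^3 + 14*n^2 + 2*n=24*n^3 + 110*n^2 + 147*n + 49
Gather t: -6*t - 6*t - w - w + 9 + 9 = -12*t - 2*w + 18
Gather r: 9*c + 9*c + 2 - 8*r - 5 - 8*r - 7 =18*c - 16*r - 10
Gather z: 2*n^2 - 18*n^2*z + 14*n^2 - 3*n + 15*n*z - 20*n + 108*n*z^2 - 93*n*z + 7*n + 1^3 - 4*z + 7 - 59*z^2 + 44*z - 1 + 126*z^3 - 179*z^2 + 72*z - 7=16*n^2 - 16*n + 126*z^3 + z^2*(108*n - 238) + z*(-18*n^2 - 78*n + 112)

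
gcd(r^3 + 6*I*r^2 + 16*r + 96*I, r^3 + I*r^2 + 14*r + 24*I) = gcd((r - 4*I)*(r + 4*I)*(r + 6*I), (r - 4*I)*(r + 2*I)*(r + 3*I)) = r - 4*I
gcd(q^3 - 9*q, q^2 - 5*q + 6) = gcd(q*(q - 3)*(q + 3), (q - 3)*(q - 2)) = q - 3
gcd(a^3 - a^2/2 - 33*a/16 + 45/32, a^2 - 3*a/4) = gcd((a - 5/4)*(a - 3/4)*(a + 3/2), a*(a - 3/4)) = a - 3/4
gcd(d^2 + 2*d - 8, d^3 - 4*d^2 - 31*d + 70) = d - 2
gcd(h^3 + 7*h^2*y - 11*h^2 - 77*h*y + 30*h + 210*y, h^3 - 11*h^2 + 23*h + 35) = h - 5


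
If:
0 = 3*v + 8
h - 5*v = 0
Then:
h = -40/3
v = -8/3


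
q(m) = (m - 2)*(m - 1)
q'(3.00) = 3.00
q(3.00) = 2.00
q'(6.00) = 9.00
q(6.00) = 20.00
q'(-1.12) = -5.24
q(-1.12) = 6.61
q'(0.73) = -1.54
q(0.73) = 0.34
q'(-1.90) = -6.80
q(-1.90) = 11.31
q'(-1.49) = -5.98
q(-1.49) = 8.69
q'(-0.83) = -4.66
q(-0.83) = 5.18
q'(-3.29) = -9.58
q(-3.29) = 22.69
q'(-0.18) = -3.36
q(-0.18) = 2.57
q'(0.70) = -1.60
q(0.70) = 0.39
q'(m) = 2*m - 3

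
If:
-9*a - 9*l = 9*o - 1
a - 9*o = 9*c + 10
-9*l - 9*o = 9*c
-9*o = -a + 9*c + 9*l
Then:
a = 0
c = -1/9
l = 10/9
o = -1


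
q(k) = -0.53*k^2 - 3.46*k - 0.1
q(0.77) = -3.08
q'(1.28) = -4.82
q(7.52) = -56.09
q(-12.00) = -34.90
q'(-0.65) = -2.77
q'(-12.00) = 9.26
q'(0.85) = -4.36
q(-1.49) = 3.88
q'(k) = -1.06*k - 3.46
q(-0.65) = 1.93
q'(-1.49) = -1.88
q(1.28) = -5.40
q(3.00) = -15.25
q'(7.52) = -11.43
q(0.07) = -0.34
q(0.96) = -3.91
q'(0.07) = -3.53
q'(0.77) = -4.28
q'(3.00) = -6.64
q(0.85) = -3.42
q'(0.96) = -4.48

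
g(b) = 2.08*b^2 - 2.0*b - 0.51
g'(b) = 4.16*b - 2.0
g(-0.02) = -0.47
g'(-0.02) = -2.08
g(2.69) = 9.16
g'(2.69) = 9.19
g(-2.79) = 21.26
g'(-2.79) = -13.61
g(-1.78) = 9.64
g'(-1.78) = -9.40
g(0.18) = -0.80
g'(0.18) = -1.25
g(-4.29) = 46.35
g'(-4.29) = -19.85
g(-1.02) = 3.69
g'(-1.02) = -6.24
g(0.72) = -0.87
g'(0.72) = 1.00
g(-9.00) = 185.97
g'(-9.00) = -39.44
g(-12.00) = 323.01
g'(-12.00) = -51.92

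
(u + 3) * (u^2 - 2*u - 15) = u^3 + u^2 - 21*u - 45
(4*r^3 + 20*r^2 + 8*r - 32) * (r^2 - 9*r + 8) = 4*r^5 - 16*r^4 - 140*r^3 + 56*r^2 + 352*r - 256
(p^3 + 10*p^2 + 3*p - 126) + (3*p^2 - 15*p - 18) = p^3 + 13*p^2 - 12*p - 144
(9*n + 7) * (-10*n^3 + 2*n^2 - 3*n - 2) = -90*n^4 - 52*n^3 - 13*n^2 - 39*n - 14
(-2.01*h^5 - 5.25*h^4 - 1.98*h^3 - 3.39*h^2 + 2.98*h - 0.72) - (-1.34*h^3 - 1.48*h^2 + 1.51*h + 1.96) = -2.01*h^5 - 5.25*h^4 - 0.64*h^3 - 1.91*h^2 + 1.47*h - 2.68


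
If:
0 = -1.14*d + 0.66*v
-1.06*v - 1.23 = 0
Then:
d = -0.67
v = -1.16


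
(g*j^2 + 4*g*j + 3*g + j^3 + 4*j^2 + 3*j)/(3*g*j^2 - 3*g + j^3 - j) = (g*j + 3*g + j^2 + 3*j)/(3*g*j - 3*g + j^2 - j)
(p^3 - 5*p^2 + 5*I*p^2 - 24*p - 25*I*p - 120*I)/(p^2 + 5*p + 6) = (p^2 + p*(-8 + 5*I) - 40*I)/(p + 2)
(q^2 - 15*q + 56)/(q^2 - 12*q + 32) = (q - 7)/(q - 4)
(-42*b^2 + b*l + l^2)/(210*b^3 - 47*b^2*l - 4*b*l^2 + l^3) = -1/(5*b - l)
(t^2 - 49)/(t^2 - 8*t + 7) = (t + 7)/(t - 1)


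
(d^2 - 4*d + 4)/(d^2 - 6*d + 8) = (d - 2)/(d - 4)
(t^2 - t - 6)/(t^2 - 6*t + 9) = (t + 2)/(t - 3)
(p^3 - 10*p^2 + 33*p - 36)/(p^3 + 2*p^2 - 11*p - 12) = (p^2 - 7*p + 12)/(p^2 + 5*p + 4)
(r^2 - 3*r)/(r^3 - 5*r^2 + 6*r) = 1/(r - 2)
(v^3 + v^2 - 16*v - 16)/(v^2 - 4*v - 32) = (v^2 - 3*v - 4)/(v - 8)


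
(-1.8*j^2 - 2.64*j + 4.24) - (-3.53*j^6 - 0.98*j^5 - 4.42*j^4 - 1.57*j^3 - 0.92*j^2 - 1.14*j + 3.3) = 3.53*j^6 + 0.98*j^5 + 4.42*j^4 + 1.57*j^3 - 0.88*j^2 - 1.5*j + 0.94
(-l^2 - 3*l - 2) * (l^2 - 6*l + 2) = -l^4 + 3*l^3 + 14*l^2 + 6*l - 4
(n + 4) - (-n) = 2*n + 4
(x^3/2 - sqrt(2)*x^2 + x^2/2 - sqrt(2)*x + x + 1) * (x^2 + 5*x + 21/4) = x^5/2 - sqrt(2)*x^4 + 3*x^4 - 6*sqrt(2)*x^3 + 49*x^3/8 - 41*sqrt(2)*x^2/4 + 69*x^2/8 - 21*sqrt(2)*x/4 + 41*x/4 + 21/4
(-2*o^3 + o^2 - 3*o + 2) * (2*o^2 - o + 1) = -4*o^5 + 4*o^4 - 9*o^3 + 8*o^2 - 5*o + 2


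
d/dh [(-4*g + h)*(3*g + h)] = -g + 2*h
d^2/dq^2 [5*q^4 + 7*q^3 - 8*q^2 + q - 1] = 60*q^2 + 42*q - 16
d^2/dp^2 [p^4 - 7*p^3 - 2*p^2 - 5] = 12*p^2 - 42*p - 4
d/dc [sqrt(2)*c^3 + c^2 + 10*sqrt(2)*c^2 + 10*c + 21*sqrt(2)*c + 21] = 3*sqrt(2)*c^2 + 2*c + 20*sqrt(2)*c + 10 + 21*sqrt(2)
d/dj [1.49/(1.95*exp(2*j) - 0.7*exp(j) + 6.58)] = (1.043 - 5.811*exp(j))*exp(j)/(1.95*exp(2*j) - 0.7*exp(j) + 6.58)^2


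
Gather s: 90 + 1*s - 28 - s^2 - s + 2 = 64 - s^2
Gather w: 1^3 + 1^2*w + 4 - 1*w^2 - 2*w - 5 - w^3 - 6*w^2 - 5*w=-w^3 - 7*w^2 - 6*w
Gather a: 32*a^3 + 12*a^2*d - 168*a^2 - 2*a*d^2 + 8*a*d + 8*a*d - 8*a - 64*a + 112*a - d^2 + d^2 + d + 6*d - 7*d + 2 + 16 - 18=32*a^3 + a^2*(12*d - 168) + a*(-2*d^2 + 16*d + 40)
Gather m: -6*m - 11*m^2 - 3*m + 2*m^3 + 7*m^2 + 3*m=2*m^3 - 4*m^2 - 6*m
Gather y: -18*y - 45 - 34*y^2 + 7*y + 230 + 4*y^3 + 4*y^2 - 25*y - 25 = 4*y^3 - 30*y^2 - 36*y + 160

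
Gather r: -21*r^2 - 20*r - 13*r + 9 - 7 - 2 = -21*r^2 - 33*r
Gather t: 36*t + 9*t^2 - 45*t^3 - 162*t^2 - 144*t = -45*t^3 - 153*t^2 - 108*t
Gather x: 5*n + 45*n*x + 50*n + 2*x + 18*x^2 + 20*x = 55*n + 18*x^2 + x*(45*n + 22)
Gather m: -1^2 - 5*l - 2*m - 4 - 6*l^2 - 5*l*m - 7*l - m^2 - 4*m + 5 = -6*l^2 - 12*l - m^2 + m*(-5*l - 6)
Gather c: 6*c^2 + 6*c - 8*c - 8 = 6*c^2 - 2*c - 8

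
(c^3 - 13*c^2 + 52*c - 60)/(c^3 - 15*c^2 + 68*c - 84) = (c - 5)/(c - 7)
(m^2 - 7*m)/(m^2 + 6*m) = (m - 7)/(m + 6)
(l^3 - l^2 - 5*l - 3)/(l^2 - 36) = (l^3 - l^2 - 5*l - 3)/(l^2 - 36)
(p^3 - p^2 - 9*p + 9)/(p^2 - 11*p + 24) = (p^2 + 2*p - 3)/(p - 8)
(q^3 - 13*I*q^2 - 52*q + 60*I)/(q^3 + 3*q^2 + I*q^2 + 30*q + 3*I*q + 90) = (q^2 - 8*I*q - 12)/(q^2 + q*(3 + 6*I) + 18*I)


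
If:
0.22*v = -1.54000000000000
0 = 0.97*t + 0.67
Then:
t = -0.69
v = -7.00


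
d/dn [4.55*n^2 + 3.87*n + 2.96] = 9.1*n + 3.87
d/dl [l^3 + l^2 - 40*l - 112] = 3*l^2 + 2*l - 40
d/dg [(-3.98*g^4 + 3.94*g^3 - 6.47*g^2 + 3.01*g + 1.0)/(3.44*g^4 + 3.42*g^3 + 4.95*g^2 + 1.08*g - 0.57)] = (-27.1652*g^6 + 5.11159999999998*g^5 - 2.32799999999999*g^4 - 16.7636*g^3 - 38.8845*g^2 - 2.5242*g - 2.7957)/(11.8336*g^8 + 23.5296*g^7 + 45.7524*g^6 + 41.2884*g^5 + 27.9681*g^4 + 6.7932*g^3 - 4.4766*g^2 - 1.2312*g + 0.3249)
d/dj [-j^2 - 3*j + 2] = -2*j - 3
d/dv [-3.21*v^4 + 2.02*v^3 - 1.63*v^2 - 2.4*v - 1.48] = -12.84*v^3 + 6.06*v^2 - 3.26*v - 2.4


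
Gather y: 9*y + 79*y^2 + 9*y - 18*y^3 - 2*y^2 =-18*y^3 + 77*y^2 + 18*y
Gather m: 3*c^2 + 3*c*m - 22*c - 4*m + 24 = 3*c^2 - 22*c + m*(3*c - 4) + 24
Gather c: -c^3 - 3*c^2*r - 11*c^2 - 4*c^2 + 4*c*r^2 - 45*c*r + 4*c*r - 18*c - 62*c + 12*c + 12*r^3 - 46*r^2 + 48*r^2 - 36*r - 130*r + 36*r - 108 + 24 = -c^3 + c^2*(-3*r - 15) + c*(4*r^2 - 41*r - 68) + 12*r^3 + 2*r^2 - 130*r - 84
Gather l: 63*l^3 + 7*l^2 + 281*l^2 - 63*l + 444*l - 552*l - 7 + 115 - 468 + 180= 63*l^3 + 288*l^2 - 171*l - 180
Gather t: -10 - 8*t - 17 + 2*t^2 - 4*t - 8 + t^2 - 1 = 3*t^2 - 12*t - 36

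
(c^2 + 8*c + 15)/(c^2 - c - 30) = (c + 3)/(c - 6)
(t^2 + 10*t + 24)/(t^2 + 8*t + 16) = (t + 6)/(t + 4)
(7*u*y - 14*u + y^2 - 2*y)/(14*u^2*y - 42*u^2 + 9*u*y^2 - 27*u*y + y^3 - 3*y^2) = (y - 2)/(2*u*y - 6*u + y^2 - 3*y)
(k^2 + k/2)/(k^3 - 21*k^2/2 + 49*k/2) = (2*k + 1)/(2*k^2 - 21*k + 49)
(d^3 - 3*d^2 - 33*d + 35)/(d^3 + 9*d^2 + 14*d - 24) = (d^2 - 2*d - 35)/(d^2 + 10*d + 24)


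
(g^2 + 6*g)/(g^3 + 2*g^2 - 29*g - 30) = g/(g^2 - 4*g - 5)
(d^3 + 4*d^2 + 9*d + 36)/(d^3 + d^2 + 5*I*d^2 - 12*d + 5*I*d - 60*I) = (d^2 + 9)/(d^2 + d*(-3 + 5*I) - 15*I)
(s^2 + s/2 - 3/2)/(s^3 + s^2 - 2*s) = (s + 3/2)/(s*(s + 2))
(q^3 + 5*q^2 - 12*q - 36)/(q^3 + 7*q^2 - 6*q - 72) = (q + 2)/(q + 4)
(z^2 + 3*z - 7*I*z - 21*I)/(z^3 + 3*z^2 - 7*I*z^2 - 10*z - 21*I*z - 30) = (z - 7*I)/(z^2 - 7*I*z - 10)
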